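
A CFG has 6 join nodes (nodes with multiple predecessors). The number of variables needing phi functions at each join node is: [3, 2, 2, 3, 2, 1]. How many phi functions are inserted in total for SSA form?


Total phi functions = sum of phi functions at each join node
= 3 + 2 + 2 + 3 + 2 + 1 = 13

13


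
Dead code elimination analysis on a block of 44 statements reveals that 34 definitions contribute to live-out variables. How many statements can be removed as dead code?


Dead code = total statements - live definitions
= 44 - 34 = 10

10


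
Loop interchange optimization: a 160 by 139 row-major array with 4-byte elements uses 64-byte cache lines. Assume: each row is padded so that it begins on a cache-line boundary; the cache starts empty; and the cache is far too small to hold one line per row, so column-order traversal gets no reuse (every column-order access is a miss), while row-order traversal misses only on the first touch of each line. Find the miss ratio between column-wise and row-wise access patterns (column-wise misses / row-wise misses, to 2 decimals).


Each row occupies 139 * 4 = 556 bytes and starts on a line boundary, so it spans ceil(556 / 64) = 9 cache lines.
Row-major traversal misses (one per line touched): 160 * ceil(139 * 4 / 64) = 1440
Column-major traversal misses (no reuse, every access misses): 160 * 139 = 22240
Ratio = 22240 / 1440 = 15.44

15.44


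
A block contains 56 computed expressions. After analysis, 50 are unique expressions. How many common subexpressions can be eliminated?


CSE count = total expressions - unique expressions
= 56 - 50 = 6

6


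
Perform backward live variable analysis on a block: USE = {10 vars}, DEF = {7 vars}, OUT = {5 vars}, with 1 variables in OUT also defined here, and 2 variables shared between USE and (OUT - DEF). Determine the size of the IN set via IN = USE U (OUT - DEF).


OUT - DEF: 5 - 1 = 4
|IN| = |USE| + |OUT - DEF| - |USE ∩ (OUT - DEF)| = 10 + 4 - 2 = 12

12


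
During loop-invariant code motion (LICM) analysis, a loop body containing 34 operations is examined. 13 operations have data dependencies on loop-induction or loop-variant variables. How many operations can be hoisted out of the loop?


Invariant candidates = total - loop-dependent
= 34 - 13 = 21

21


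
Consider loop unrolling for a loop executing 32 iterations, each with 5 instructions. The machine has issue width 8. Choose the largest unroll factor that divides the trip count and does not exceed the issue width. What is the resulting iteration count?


Largest divisor of 32 <= 8 is 8
New iterations = 32 / 8 = 4

4


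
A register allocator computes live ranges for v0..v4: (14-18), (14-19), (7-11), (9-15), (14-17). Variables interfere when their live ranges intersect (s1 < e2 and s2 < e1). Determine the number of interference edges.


Check all pairs for overlapping intervals.
Two intervals (s1,e1) and (s2,e2) overlap if s1 < e2 and s2 < e1.
v0 (14-18) vs v1..v4: overlaps v1, v3, v4 -> 3
v1 (14-19) vs v2..v4: overlaps v3, v4 -> 2
v2 (7-11) vs v3..v4: overlaps v3 -> 1
v3 (9-15) vs v4: overlaps v4 -> 1
Total overlapping pairs = 3 + 2 + 1 + 1 = 7

7


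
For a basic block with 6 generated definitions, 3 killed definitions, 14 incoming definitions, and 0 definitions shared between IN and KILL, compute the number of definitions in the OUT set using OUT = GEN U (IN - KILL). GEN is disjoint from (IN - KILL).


IN - KILL: 14 - 0 = 14 surviving definitions
OUT = GEN + surviving = 6 + 14 = 20

20


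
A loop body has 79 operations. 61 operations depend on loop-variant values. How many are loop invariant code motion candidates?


Invariant candidates = total - loop-dependent
= 79 - 61 = 18

18


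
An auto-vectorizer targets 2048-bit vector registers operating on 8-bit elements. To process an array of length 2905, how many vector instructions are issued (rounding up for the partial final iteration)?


Width = 2048 / 8 = 256 elements per vector op
Iterations = ceil(2905 / 256) = 12

12


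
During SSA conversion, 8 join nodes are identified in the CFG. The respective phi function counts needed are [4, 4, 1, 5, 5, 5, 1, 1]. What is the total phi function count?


Total phi functions = sum of phi functions at each join node
= 4 + 4 + 1 + 5 + 5 + 5 + 1 + 1 = 26

26


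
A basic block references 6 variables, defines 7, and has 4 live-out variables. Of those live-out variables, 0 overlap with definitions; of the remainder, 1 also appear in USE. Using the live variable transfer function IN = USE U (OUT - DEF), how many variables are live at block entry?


OUT - DEF: 4 - 0 = 4
|IN| = |USE| + |OUT - DEF| - |USE ∩ (OUT - DEF)| = 6 + 4 - 1 = 9

9


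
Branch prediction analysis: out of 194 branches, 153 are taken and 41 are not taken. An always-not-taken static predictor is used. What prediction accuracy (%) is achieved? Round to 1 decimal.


Predictor: always-not-taken
Correct predictions = 41
Accuracy = 41 / 194 * 100 = 21.1%

21.1


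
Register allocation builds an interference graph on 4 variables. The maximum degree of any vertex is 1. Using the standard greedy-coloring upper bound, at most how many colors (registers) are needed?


Greedy coloring never needs more than (max_degree + 1) colors: when coloring a vertex, at most max_degree neighbors are already colored.
Upper bound = 1 + 1 = 2

2


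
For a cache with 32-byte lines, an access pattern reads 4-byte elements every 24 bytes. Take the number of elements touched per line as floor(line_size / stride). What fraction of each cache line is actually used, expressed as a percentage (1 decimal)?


Elements per cache line = floor(32 / 24) = 1
Bytes used = 1 * 4 = 4
Utilization = 4 / 32 * 100 = 12.5%

12.5


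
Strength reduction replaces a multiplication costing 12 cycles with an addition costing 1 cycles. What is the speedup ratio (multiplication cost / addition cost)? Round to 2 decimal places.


Ratio = mult_cost / add_cost = 12 / 1 = 12.0

12.0


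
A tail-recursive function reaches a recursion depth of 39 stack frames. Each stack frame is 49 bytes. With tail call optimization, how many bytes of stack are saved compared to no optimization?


Without TCO: 39 * 49 = 1911 bytes
With TCO: reuse 1 frame = 49 bytes
Savings = 1911 - 49 = 1862

1862


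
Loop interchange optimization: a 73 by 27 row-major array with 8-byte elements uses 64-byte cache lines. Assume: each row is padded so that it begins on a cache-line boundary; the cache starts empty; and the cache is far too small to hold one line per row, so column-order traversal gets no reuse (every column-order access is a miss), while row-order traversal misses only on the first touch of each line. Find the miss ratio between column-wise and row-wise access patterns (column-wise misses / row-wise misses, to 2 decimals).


Each row occupies 27 * 8 = 216 bytes and starts on a line boundary, so it spans ceil(216 / 64) = 4 cache lines.
Row-major traversal misses (one per line touched): 73 * ceil(27 * 8 / 64) = 292
Column-major traversal misses (no reuse, every access misses): 73 * 27 = 1971
Ratio = 1971 / 292 = 6.75

6.75


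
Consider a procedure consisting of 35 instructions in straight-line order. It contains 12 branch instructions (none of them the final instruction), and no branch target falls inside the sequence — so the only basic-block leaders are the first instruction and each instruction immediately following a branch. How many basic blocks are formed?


With no in-sequence branch targets, the leaders are the first instruction plus the instruction after each branch.
Number of basic blocks = branches + 1
= 12 + 1 = 13

13


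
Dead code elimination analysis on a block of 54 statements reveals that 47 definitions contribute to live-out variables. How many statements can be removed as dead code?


Dead code = total statements - live definitions
= 54 - 47 = 7

7


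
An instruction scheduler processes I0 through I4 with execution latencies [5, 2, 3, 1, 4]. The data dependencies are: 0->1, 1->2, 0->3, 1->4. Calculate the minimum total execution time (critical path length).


Compute longest path through dependency graph: dist(Ik) = max over predecessors of dist + latency(Ik).
dist(I0) = latency 5 = 5
dist(I1) = dist(I0) + 2 = 5 + 2 = 7
dist(I2) = dist(I1) + 3 = 7 + 3 = 10
dist(I3) = dist(I0) + 1 = 5 + 1 = 6
dist(I4) = dist(I1) + 4 = 7 + 4 = 11
Critical path = max dist = 11

11


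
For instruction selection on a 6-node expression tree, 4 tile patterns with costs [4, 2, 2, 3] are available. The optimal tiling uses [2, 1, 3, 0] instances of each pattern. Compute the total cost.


Total cost = sum(count_i * cost_i)
= 2*4 + 1*2 + 3*2 + 0*3
= 16

16


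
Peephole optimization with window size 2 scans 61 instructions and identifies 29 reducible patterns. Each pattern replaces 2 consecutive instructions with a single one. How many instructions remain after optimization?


Each match removes 1 instructions.
Total removed = 29 * 1 = 29
Remaining = 61 - 29 = 32

32


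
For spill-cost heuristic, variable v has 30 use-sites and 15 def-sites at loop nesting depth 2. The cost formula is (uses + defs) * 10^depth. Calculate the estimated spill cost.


uses + defs = 30 + 15 = 45
10^2 = 100
Spill cost = 45 * 100 = 4500

4500


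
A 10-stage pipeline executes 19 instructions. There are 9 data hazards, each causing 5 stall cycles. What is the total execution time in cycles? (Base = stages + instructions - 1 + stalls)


Base cycles = 10 + 19 - 1 = 28
Total stalls = 9 * 5 = 45
Total = 28 + 45 = 73

73


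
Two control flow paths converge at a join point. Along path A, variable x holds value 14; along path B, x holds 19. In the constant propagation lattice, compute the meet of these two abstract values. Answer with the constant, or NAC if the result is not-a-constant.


Meet operation: if both paths give the same constant, result is that constant; if they differ, result is NAC (not-a-constant).
Path A: 14, Path B: 19 -> differ
Result: not-a-constant -> NAC

NAC


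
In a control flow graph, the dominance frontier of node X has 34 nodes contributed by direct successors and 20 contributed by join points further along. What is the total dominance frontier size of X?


DF(X) = direct successor contributions + join point contributions
= 34 + 20 = 54

54


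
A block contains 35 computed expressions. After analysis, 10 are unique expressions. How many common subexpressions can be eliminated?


CSE count = total expressions - unique expressions
= 35 - 10 = 25

25


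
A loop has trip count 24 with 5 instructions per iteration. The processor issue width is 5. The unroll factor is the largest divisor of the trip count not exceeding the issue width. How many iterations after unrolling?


Largest divisor of 24 <= 5 is 4
New iterations = 24 / 4 = 6

6


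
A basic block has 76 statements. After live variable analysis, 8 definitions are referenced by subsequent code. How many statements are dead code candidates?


Dead code = total statements - live definitions
= 76 - 8 = 68

68


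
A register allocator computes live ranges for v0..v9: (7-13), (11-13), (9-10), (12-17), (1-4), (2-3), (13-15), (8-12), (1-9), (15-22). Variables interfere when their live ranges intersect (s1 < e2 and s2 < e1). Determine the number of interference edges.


Check all pairs for overlapping intervals.
Two intervals (s1,e1) and (s2,e2) overlap if s1 < e2 and s2 < e1.
v0 (7-13) vs v1..v9: overlaps v1, v2, v3, v7, v8 -> 5
v1 (11-13) vs v2..v9: overlaps v3, v7 -> 2
v2 (9-10) vs v3..v9: overlaps v7 -> 1
v3 (12-17) vs v4..v9: overlaps v6, v9 -> 2
v4 (1-4) vs v5..v9: overlaps v5, v8 -> 2
v5 (2-3) vs v6..v9: overlaps v8 -> 1
v6 (13-15) vs v7..v9: overlaps none -> 0
v7 (8-12) vs v8..v9: overlaps v8 -> 1
v8 (1-9) vs v9: overlaps none -> 0
Total overlapping pairs = 5 + 2 + 1 + 2 + 2 + 1 + 0 + 1 + 0 = 14

14


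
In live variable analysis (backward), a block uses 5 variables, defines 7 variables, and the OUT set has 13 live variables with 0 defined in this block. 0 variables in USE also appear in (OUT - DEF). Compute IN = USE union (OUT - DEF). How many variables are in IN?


OUT - DEF: 13 - 0 = 13
|IN| = |USE| + |OUT - DEF| - |USE ∩ (OUT - DEF)| = 5 + 13 - 0 = 18

18


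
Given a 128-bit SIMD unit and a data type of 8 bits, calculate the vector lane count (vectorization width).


Width = SIMD bits / data type bits
= 128 / 8 = 16

16


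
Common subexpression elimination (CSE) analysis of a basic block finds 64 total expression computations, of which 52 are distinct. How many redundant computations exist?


CSE count = total expressions - unique expressions
= 64 - 52 = 12

12


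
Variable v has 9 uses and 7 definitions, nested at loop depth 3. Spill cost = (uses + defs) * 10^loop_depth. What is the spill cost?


uses + defs = 9 + 7 = 16
10^3 = 1000
Spill cost = 16 * 1000 = 16000

16000


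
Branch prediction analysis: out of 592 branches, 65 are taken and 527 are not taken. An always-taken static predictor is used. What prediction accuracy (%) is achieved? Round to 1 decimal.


Predictor: always-taken
Correct predictions = 65
Accuracy = 65 / 592 * 100 = 11.0%

11.0


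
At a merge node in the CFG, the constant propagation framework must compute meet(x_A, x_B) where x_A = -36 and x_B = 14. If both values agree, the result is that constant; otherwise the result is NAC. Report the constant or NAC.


Meet operation: if both paths give the same constant, result is that constant; if they differ, result is NAC (not-a-constant).
Path A: -36, Path B: 14 -> differ
Result: not-a-constant -> NAC

NAC


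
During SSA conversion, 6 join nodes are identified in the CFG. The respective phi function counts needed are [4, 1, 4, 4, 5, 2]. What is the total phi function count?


Total phi functions = sum of phi functions at each join node
= 4 + 1 + 4 + 4 + 5 + 2 = 20

20


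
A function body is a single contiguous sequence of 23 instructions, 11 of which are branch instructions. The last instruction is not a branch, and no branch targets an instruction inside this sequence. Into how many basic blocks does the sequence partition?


With no in-sequence branch targets, the leaders are the first instruction plus the instruction after each branch.
Number of basic blocks = branches + 1
= 11 + 1 = 12

12


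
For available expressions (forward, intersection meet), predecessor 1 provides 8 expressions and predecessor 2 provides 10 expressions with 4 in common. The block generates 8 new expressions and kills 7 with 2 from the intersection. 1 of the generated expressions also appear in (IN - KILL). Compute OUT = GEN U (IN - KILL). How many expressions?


IN = intersection of predecessors = 4
IN - KILL = 4 - 2 = 2
|OUT| = |GEN| + |IN - KILL| - |GEN ∩ (IN - KILL)| = 8 + 2 - 1 = 9

9


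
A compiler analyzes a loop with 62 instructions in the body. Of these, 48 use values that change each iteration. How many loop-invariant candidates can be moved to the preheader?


Invariant candidates = total - loop-dependent
= 62 - 48 = 14

14


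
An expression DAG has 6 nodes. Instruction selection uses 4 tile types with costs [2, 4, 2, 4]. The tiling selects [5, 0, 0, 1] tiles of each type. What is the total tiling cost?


Total cost = sum(count_i * cost_i)
= 5*2 + 0*4 + 0*2 + 1*4
= 14

14


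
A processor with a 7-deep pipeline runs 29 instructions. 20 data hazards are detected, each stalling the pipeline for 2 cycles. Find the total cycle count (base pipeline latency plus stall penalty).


Base cycles = 7 + 29 - 1 = 35
Total stalls = 20 * 2 = 40
Total = 35 + 40 = 75

75


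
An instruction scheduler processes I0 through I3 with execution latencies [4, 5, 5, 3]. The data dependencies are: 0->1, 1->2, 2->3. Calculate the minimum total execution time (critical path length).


Compute longest path through dependency graph: dist(Ik) = max over predecessors of dist + latency(Ik).
dist(I0) = latency 4 = 4
dist(I1) = dist(I0) + 5 = 4 + 5 = 9
dist(I2) = dist(I1) + 5 = 9 + 5 = 14
dist(I3) = dist(I2) + 3 = 14 + 3 = 17
Critical path = max dist = 17

17


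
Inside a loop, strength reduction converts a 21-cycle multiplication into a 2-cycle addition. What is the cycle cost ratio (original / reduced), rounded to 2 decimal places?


Ratio = mult_cost / add_cost = 21 / 2 = 10.5

10.5


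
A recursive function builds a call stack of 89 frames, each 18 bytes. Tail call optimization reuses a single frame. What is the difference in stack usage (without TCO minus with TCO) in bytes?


Without TCO: 89 * 18 = 1602 bytes
With TCO: reuse 1 frame = 18 bytes
Savings = 1602 - 18 = 1584

1584


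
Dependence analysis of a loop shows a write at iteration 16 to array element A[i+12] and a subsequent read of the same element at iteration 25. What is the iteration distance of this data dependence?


Distance = read iteration - write iteration
= 25 - 16 = 9

9


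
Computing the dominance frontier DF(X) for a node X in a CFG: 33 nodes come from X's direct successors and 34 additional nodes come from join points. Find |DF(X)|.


DF(X) = direct successor contributions + join point contributions
= 33 + 34 = 67

67


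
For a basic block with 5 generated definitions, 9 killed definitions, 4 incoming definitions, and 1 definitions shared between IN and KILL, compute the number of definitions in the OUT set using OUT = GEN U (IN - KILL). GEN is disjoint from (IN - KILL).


IN - KILL: 4 - 1 = 3 surviving definitions
OUT = GEN + surviving = 5 + 3 = 8

8


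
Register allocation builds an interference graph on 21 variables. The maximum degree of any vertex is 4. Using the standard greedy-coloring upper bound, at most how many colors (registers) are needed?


Greedy coloring never needs more than (max_degree + 1) colors: when coloring a vertex, at most max_degree neighbors are already colored.
Upper bound = 4 + 1 = 5

5


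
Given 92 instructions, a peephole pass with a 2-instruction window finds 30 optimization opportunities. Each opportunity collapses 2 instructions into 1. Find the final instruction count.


Each match removes 1 instructions.
Total removed = 30 * 1 = 30
Remaining = 92 - 30 = 62

62


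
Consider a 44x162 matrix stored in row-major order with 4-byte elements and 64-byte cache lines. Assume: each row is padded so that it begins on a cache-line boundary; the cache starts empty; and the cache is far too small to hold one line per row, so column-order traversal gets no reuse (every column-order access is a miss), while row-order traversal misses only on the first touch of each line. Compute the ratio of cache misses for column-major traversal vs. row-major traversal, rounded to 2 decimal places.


Each row occupies 162 * 4 = 648 bytes and starts on a line boundary, so it spans ceil(648 / 64) = 11 cache lines.
Row-major traversal misses (one per line touched): 44 * ceil(162 * 4 / 64) = 484
Column-major traversal misses (no reuse, every access misses): 44 * 162 = 7128
Ratio = 7128 / 484 = 14.73

14.73


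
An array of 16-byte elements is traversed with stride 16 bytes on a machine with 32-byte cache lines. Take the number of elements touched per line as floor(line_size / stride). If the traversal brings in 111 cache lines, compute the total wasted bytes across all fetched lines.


Elements per line = floor(32 / 16) = 2
Bytes used per line = 2 * 16 = 32
Wasted per line = 32 - 32 = 0
Total wasted = 0 * 111 = 0

0


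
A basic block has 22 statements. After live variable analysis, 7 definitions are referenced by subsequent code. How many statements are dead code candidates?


Dead code = total statements - live definitions
= 22 - 7 = 15

15


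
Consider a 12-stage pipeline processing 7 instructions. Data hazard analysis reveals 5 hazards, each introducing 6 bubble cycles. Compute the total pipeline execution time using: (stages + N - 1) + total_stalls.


Base cycles = 12 + 7 - 1 = 18
Total stalls = 5 * 6 = 30
Total = 18 + 30 = 48

48


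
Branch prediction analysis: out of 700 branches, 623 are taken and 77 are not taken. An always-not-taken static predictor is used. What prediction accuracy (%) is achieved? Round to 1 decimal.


Predictor: always-not-taken
Correct predictions = 77
Accuracy = 77 / 700 * 100 = 11.0%

11.0


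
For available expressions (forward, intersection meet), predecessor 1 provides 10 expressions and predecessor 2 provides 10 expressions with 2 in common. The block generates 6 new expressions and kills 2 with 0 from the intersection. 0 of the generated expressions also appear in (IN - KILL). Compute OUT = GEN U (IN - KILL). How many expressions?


IN = intersection of predecessors = 2
IN - KILL = 2 - 0 = 2
|OUT| = |GEN| + |IN - KILL| - |GEN ∩ (IN - KILL)| = 6 + 2 - 0 = 8

8


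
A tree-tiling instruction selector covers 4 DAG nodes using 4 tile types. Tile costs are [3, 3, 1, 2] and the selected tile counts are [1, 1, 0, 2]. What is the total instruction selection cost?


Total cost = sum(count_i * cost_i)
= 1*3 + 1*3 + 0*1 + 2*2
= 10

10


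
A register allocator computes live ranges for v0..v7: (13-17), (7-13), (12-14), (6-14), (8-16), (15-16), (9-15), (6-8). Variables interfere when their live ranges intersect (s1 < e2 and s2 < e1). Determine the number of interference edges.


Check all pairs for overlapping intervals.
Two intervals (s1,e1) and (s2,e2) overlap if s1 < e2 and s2 < e1.
v0 (13-17) vs v1..v7: overlaps v2, v3, v4, v5, v6 -> 5
v1 (7-13) vs v2..v7: overlaps v2, v3, v4, v6, v7 -> 5
v2 (12-14) vs v3..v7: overlaps v3, v4, v6 -> 3
v3 (6-14) vs v4..v7: overlaps v4, v6, v7 -> 3
v4 (8-16) vs v5..v7: overlaps v5, v6 -> 2
v5 (15-16) vs v6..v7: overlaps none -> 0
v6 (9-15) vs v7: overlaps none -> 0
Total overlapping pairs = 5 + 5 + 3 + 3 + 2 + 0 + 0 = 18

18


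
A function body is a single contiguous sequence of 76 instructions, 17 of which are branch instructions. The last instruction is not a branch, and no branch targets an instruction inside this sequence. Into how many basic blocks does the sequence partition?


With no in-sequence branch targets, the leaders are the first instruction plus the instruction after each branch.
Number of basic blocks = branches + 1
= 17 + 1 = 18

18


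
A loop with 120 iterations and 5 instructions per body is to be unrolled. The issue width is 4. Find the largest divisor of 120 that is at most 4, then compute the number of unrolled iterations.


Largest divisor of 120 <= 4 is 4
New iterations = 120 / 4 = 30

30


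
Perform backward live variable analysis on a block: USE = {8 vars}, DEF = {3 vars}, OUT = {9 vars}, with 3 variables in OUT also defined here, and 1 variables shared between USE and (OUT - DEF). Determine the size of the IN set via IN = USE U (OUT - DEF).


OUT - DEF: 9 - 3 = 6
|IN| = |USE| + |OUT - DEF| - |USE ∩ (OUT - DEF)| = 8 + 6 - 1 = 13

13


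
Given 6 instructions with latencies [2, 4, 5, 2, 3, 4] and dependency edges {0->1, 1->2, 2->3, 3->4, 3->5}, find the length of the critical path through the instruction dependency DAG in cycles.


Compute longest path through dependency graph: dist(Ik) = max over predecessors of dist + latency(Ik).
dist(I0) = latency 2 = 2
dist(I1) = dist(I0) + 4 = 2 + 4 = 6
dist(I2) = dist(I1) + 5 = 6 + 5 = 11
dist(I3) = dist(I2) + 2 = 11 + 2 = 13
dist(I4) = dist(I3) + 3 = 13 + 3 = 16
dist(I5) = dist(I3) + 4 = 13 + 4 = 17
Critical path = max dist = 17

17


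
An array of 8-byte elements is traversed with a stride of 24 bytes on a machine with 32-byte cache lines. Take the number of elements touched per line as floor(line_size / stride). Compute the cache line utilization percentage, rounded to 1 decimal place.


Elements per cache line = floor(32 / 24) = 1
Bytes used = 1 * 8 = 8
Utilization = 8 / 32 * 100 = 25.0%

25.0


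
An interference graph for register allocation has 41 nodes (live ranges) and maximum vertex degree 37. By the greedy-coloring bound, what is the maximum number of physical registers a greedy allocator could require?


Greedy coloring never needs more than (max_degree + 1) colors: when coloring a vertex, at most max_degree neighbors are already colored.
Upper bound = 37 + 1 = 38

38


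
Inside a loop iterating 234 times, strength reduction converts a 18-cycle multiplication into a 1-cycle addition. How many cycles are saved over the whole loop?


Per-iteration saving = 18 - 1 = 17
Total saved = 234 * 17 = 3978

3978


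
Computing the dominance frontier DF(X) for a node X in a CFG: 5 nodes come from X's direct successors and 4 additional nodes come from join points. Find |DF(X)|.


DF(X) = direct successor contributions + join point contributions
= 5 + 4 = 9

9


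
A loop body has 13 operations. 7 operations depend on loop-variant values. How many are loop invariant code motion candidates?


Invariant candidates = total - loop-dependent
= 13 - 7 = 6

6


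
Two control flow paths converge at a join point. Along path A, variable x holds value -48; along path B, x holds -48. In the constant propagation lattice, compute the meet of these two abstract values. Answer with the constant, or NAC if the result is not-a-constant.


Meet operation: if both paths give the same constant, result is that constant; if they differ, result is NAC (not-a-constant).
Path A: -48, Path B: -48 -> equal
Result: constant -> -48

-48


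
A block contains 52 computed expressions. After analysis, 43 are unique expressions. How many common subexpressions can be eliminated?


CSE count = total expressions - unique expressions
= 52 - 43 = 9

9


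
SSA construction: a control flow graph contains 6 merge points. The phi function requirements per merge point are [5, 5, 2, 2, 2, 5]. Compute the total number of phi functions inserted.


Total phi functions = sum of phi functions at each join node
= 5 + 5 + 2 + 2 + 2 + 5 = 21

21


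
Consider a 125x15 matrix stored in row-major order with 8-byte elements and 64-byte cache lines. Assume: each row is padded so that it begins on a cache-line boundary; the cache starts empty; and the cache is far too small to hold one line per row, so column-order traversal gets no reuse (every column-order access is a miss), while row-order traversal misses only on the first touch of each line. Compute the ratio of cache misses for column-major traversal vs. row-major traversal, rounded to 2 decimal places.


Each row occupies 15 * 8 = 120 bytes and starts on a line boundary, so it spans ceil(120 / 64) = 2 cache lines.
Row-major traversal misses (one per line touched): 125 * ceil(15 * 8 / 64) = 250
Column-major traversal misses (no reuse, every access misses): 125 * 15 = 1875
Ratio = 1875 / 250 = 7.5

7.5


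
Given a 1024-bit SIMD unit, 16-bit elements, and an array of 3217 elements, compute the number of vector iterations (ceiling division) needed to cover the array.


Width = 1024 / 16 = 64 elements per vector op
Iterations = ceil(3217 / 64) = 51

51


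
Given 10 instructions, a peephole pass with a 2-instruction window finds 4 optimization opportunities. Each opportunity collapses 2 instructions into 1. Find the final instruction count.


Each match removes 1 instructions.
Total removed = 4 * 1 = 4
Remaining = 10 - 4 = 6

6


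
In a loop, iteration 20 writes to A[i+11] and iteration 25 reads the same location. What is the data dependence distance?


Distance = read iteration - write iteration
= 25 - 20 = 5

5


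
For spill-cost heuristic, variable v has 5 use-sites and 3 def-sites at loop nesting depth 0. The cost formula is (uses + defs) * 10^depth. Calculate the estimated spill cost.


uses + defs = 5 + 3 = 8
10^0 = 1
Spill cost = 8 * 1 = 8

8


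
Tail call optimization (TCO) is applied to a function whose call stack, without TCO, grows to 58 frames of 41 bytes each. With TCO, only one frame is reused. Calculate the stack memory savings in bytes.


Without TCO: 58 * 41 = 2378 bytes
With TCO: reuse 1 frame = 41 bytes
Savings = 2378 - 41 = 2337

2337


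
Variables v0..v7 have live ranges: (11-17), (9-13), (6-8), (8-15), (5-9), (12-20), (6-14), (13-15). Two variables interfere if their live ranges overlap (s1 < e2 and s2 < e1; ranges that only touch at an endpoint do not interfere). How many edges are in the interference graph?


Check all pairs for overlapping intervals.
Two intervals (s1,e1) and (s2,e2) overlap if s1 < e2 and s2 < e1.
v0 (11-17) vs v1..v7: overlaps v1, v3, v5, v6, v7 -> 5
v1 (9-13) vs v2..v7: overlaps v3, v5, v6 -> 3
v2 (6-8) vs v3..v7: overlaps v4, v6 -> 2
v3 (8-15) vs v4..v7: overlaps v4, v5, v6, v7 -> 4
v4 (5-9) vs v5..v7: overlaps v6 -> 1
v5 (12-20) vs v6..v7: overlaps v6, v7 -> 2
v6 (6-14) vs v7: overlaps v7 -> 1
Total overlapping pairs = 5 + 3 + 2 + 4 + 1 + 2 + 1 = 18

18


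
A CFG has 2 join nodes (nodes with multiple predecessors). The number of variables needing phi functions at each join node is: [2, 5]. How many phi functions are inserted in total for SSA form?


Total phi functions = sum of phi functions at each join node
= 2 + 5 = 7

7


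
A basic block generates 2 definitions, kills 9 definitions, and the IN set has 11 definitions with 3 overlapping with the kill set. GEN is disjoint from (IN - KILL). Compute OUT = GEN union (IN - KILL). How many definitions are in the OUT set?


IN - KILL: 11 - 3 = 8 surviving definitions
OUT = GEN + surviving = 2 + 8 = 10

10


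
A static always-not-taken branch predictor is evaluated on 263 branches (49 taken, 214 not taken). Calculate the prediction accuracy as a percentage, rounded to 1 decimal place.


Predictor: always-not-taken
Correct predictions = 214
Accuracy = 214 / 263 * 100 = 81.4%

81.4


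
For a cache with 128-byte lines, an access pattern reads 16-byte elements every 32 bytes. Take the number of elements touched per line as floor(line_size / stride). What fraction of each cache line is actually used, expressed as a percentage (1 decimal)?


Elements per cache line = floor(128 / 32) = 4
Bytes used = 4 * 16 = 64
Utilization = 64 / 128 * 100 = 50.0%

50.0


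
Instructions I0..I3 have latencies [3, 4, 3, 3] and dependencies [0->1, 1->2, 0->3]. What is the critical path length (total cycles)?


Compute longest path through dependency graph: dist(Ik) = max over predecessors of dist + latency(Ik).
dist(I0) = latency 3 = 3
dist(I1) = dist(I0) + 4 = 3 + 4 = 7
dist(I2) = dist(I1) + 3 = 7 + 3 = 10
dist(I3) = dist(I0) + 3 = 3 + 3 = 6
Critical path = max dist = 10

10


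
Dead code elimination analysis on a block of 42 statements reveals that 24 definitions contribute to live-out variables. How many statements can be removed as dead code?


Dead code = total statements - live definitions
= 42 - 24 = 18

18


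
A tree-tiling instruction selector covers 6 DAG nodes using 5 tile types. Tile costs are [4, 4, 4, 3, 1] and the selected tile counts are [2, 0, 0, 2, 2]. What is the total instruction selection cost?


Total cost = sum(count_i * cost_i)
= 2*4 + 0*4 + 0*4 + 2*3 + 2*1
= 16

16


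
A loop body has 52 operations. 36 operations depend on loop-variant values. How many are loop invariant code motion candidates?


Invariant candidates = total - loop-dependent
= 52 - 36 = 16

16


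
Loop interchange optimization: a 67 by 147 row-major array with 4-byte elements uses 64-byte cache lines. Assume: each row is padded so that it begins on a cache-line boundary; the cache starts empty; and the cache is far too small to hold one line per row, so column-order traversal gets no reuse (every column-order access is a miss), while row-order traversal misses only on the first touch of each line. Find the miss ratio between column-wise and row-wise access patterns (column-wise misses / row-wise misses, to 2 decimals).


Each row occupies 147 * 4 = 588 bytes and starts on a line boundary, so it spans ceil(588 / 64) = 10 cache lines.
Row-major traversal misses (one per line touched): 67 * ceil(147 * 4 / 64) = 670
Column-major traversal misses (no reuse, every access misses): 67 * 147 = 9849
Ratio = 9849 / 670 = 14.7

14.7


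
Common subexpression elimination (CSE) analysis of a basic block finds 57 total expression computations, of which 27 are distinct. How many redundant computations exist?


CSE count = total expressions - unique expressions
= 57 - 27 = 30

30


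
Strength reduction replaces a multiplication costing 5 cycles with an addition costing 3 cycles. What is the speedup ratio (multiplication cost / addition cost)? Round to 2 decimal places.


Ratio = mult_cost / add_cost = 5 / 3 = 1.67

1.67


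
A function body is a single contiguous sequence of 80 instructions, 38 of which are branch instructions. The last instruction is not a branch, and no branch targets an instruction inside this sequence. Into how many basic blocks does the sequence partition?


With no in-sequence branch targets, the leaders are the first instruction plus the instruction after each branch.
Number of basic blocks = branches + 1
= 38 + 1 = 39

39


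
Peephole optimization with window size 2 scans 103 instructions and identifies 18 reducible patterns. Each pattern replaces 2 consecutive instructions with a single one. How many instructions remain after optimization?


Each match removes 1 instructions.
Total removed = 18 * 1 = 18
Remaining = 103 - 18 = 85

85


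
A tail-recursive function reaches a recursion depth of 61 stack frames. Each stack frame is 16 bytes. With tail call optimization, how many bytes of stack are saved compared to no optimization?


Without TCO: 61 * 16 = 976 bytes
With TCO: reuse 1 frame = 16 bytes
Savings = 976 - 16 = 960

960


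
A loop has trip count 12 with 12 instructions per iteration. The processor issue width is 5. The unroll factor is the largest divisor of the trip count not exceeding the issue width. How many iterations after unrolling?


Largest divisor of 12 <= 5 is 4
New iterations = 12 / 4 = 3

3


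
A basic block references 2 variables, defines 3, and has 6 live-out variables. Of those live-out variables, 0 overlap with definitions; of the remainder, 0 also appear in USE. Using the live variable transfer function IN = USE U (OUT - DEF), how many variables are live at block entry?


OUT - DEF: 6 - 0 = 6
|IN| = |USE| + |OUT - DEF| - |USE ∩ (OUT - DEF)| = 2 + 6 - 0 = 8

8


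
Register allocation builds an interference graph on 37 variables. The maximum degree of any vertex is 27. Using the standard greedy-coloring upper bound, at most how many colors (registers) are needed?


Greedy coloring never needs more than (max_degree + 1) colors: when coloring a vertex, at most max_degree neighbors are already colored.
Upper bound = 27 + 1 = 28

28


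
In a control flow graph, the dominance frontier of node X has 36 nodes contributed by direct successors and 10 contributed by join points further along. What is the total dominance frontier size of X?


DF(X) = direct successor contributions + join point contributions
= 36 + 10 = 46

46


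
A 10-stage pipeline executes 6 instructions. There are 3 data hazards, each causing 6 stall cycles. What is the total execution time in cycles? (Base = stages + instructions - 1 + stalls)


Base cycles = 10 + 6 - 1 = 15
Total stalls = 3 * 6 = 18
Total = 15 + 18 = 33

33


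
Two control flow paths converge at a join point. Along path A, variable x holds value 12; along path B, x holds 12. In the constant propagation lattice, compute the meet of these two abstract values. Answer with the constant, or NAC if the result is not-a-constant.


Meet operation: if both paths give the same constant, result is that constant; if they differ, result is NAC (not-a-constant).
Path A: 12, Path B: 12 -> equal
Result: constant -> 12

12


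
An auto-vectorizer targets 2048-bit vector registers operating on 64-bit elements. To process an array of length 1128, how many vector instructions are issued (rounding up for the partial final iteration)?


Width = 2048 / 64 = 32 elements per vector op
Iterations = ceil(1128 / 32) = 36

36


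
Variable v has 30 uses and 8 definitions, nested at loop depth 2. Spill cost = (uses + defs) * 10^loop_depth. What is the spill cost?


uses + defs = 30 + 8 = 38
10^2 = 100
Spill cost = 38 * 100 = 3800

3800


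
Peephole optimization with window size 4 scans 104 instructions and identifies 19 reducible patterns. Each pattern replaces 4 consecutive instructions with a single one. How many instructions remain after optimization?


Each match removes 3 instructions.
Total removed = 19 * 3 = 57
Remaining = 104 - 57 = 47

47


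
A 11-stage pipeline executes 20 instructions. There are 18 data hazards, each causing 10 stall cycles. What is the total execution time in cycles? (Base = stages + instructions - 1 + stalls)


Base cycles = 11 + 20 - 1 = 30
Total stalls = 18 * 10 = 180
Total = 30 + 180 = 210

210


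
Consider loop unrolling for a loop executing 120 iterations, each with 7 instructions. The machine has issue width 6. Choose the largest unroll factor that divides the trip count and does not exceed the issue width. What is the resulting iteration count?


Largest divisor of 120 <= 6 is 6
New iterations = 120 / 6 = 20

20


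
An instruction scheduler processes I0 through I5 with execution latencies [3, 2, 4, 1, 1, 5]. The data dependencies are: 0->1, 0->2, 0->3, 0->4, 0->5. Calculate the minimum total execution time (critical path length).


Compute longest path through dependency graph: dist(Ik) = max over predecessors of dist + latency(Ik).
dist(I0) = latency 3 = 3
dist(I1) = dist(I0) + 2 = 3 + 2 = 5
dist(I2) = dist(I0) + 4 = 3 + 4 = 7
dist(I3) = dist(I0) + 1 = 3 + 1 = 4
dist(I4) = dist(I0) + 1 = 3 + 1 = 4
dist(I5) = dist(I0) + 5 = 3 + 5 = 8
Critical path = max dist = 8

8


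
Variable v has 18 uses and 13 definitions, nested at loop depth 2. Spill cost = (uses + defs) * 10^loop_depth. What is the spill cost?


uses + defs = 18 + 13 = 31
10^2 = 100
Spill cost = 31 * 100 = 3100

3100


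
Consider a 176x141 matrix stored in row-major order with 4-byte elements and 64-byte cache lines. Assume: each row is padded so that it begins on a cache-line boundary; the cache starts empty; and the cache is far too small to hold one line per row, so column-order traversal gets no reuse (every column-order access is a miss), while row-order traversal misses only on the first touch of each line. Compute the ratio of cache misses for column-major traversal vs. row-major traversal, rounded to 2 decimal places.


Each row occupies 141 * 4 = 564 bytes and starts on a line boundary, so it spans ceil(564 / 64) = 9 cache lines.
Row-major traversal misses (one per line touched): 176 * ceil(141 * 4 / 64) = 1584
Column-major traversal misses (no reuse, every access misses): 176 * 141 = 24816
Ratio = 24816 / 1584 = 15.67

15.67


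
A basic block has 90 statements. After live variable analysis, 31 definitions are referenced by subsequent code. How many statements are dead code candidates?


Dead code = total statements - live definitions
= 90 - 31 = 59

59


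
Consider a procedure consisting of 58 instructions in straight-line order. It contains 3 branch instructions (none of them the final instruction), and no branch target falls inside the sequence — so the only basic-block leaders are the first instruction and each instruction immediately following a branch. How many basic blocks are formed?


With no in-sequence branch targets, the leaders are the first instruction plus the instruction after each branch.
Number of basic blocks = branches + 1
= 3 + 1 = 4

4


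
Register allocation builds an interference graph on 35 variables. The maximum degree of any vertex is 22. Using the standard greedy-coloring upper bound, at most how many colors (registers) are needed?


Greedy coloring never needs more than (max_degree + 1) colors: when coloring a vertex, at most max_degree neighbors are already colored.
Upper bound = 22 + 1 = 23

23
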